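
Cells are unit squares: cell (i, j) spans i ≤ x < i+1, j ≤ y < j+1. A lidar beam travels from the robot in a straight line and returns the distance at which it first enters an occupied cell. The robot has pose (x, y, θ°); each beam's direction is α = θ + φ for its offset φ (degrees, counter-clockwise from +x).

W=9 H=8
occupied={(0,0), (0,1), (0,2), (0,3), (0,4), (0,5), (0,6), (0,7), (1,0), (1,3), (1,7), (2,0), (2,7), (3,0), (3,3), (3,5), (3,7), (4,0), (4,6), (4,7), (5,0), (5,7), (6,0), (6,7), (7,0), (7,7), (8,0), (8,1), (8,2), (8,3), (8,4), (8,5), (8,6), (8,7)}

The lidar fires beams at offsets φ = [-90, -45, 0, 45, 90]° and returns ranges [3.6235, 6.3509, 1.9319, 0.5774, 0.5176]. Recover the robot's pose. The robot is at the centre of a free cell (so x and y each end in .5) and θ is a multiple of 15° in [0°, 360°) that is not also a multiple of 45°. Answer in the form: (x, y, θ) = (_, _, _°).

Enumerate (i+0.5, j+0.5, θ) over the 38 free cells and 16 admissible headings. For each, cast all 5 beams and compare to the given ranges.
  (4.5, 5.5, 105°): beam 2 = 0.5774 ≠ 6.3509 ✗
  (4.5, 5.5, 15°): beam 1 = 4.6587 ≠ 3.6235 ✗
  (5.5, 6.5, 105°): beam 1 = 1.9319 ≠ 3.6235 ✗
  (6.5, 6.5, 120°): beam 1 = 1.0000 ≠ 3.6235 ✗
  …
  (7.5, 6.5, 285°): r_1=3.6235, r_2=6.3509, r_3=1.9319, r_4=0.5774, r_5=0.5176 — all match ✓
No second candidate reproduces the full scan.

(x, y, θ) = (7.5, 6.5, 285°)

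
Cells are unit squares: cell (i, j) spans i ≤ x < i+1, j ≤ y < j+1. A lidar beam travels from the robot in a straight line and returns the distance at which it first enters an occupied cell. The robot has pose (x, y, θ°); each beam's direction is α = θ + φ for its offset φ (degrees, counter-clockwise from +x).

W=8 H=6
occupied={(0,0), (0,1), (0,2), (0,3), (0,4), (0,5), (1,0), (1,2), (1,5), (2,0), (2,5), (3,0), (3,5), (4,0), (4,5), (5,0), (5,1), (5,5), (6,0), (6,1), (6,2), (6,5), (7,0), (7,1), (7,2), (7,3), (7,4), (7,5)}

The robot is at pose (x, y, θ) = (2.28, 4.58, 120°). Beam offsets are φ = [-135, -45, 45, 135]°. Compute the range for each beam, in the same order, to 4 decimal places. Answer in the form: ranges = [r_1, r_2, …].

ranges = [4.8865, 0.4348, 1.3252, 1.6357]

beam 1: φ=-135°, α=345°
  d=(0.9659,-0.2588)  start (2,4)  tX=0.7454 tY=2.2409  stride 1/|dx|=1.0353 1/|dy|=3.8637
    cross x-line → (3,4), t=0.7454
    cross x-line → (4,4), t=1.7807
    cross y-line → (4,3), t=2.2409
    cross x-line → (5,3), t=2.8160
    cross x-line → (6,3), t=3.8512
    cross x-line → (7,3), t=4.8865 (wall)
  → r_1 = 4.8865
beam 2: φ=-45°, α=75°
  d=(0.2588,0.9659)  start (2,4)  tX=2.7819 tY=0.4348  stride 1/|dx|=3.8637 1/|dy|=1.0353
    cross y-line → (2,5), t=0.4348 (wall)
  → r_2 = 0.4348
beam 3: φ=45°, α=165°
  d=(-0.9659,0.2588)  start (2,4)  tX=0.2899 tY=1.6228  stride 1/|dx|=1.0353 1/|dy|=3.8637
    cross x-line → (1,4), t=0.2899
    cross x-line → (0,4), t=1.3252 (wall)
  → r_3 = 1.3252
beam 4: φ=135°, α=255°
  d=(-0.2588,-0.9659)  start (2,4)  tX=1.0818 tY=0.6005  stride 1/|dx|=3.8637 1/|dy|=1.0353
    cross y-line → (2,3), t=0.6005
    cross x-line → (1,3), t=1.0818
    cross y-line → (1,2), t=1.6357 (wall)
  → r_4 = 1.6357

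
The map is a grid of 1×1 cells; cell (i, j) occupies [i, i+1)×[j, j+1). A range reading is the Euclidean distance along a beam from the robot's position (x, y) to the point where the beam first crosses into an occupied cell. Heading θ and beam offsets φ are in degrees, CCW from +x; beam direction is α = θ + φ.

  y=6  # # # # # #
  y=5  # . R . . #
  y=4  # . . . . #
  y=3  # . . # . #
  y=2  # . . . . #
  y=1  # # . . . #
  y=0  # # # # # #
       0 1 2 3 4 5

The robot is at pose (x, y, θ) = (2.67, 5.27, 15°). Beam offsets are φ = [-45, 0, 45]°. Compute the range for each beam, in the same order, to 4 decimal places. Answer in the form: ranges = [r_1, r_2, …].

ranges = [2.6905, 2.4122, 0.8429]

beam 1: φ=-45°, α=330°
  d=(0.8660,-0.5000)  start (2,5)  tX=0.3811 tY=0.5400  stride 1/|dx|=1.1547 1/|dy|=2.0000
    cross x-line → (3,5), t=0.3811
    cross y-line → (3,4), t=0.5400
    cross x-line → (4,4), t=1.5358
    cross y-line → (4,3), t=2.5400
    cross x-line → (5,3), t=2.6905 (wall)
  → r_1 = 2.6905
beam 2: φ=0°, α=15°
  d=(0.9659,0.2588)  start (2,5)  tX=0.3416 tY=2.8205  stride 1/|dx|=1.0353 1/|dy|=3.8637
    cross x-line → (3,5), t=0.3416
    cross x-line → (4,5), t=1.3769
    cross x-line → (5,5), t=2.4122 (wall)
  → r_2 = 2.4122
beam 3: φ=45°, α=60°
  d=(0.5000,0.8660)  start (2,5)  tX=0.6600 tY=0.8429  stride 1/|dx|=2.0000 1/|dy|=1.1547
    cross x-line → (3,5), t=0.6600
    cross y-line → (3,6), t=0.8429 (wall)
  → r_3 = 0.8429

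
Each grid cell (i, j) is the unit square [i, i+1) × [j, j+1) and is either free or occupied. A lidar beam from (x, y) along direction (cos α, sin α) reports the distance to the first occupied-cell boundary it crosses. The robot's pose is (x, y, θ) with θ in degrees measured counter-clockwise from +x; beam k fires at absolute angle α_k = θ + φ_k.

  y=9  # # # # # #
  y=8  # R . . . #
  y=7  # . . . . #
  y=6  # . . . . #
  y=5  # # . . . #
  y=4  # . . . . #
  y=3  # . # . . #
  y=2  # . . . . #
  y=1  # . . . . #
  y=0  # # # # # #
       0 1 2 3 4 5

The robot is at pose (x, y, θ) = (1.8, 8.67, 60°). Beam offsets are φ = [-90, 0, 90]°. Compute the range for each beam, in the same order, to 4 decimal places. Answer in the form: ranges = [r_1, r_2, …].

ranges = [3.6950, 0.3811, 0.6600]

beam 1: φ=-90°, α=330°
  direction (0.8660, -0.5000); cell (1,8); t to first gridline: x 0.2309, y 1.3400 (then +1.1547 / +2.0000)
    (2,8) via x @ 0.2309
    (2,7) via y @ 1.3400
    (3,7) via x @ 1.3856
    (4,7) via x @ 2.5403
    (4,6) via y @ 3.3400
    (5,6) via x @ 3.6950  # hit
  → r_1 = 3.6950
beam 2: φ=0°, α=60°
  direction (0.5000, 0.8660); cell (1,8); t to first gridline: x 0.4000, y 0.3811 (then +2.0000 / +1.1547)
    (1,9) via y @ 0.3811  # hit
  → r_2 = 0.3811
beam 3: φ=90°, α=150°
  direction (-0.8660, 0.5000); cell (1,8); t to first gridline: x 0.9238, y 0.6600 (then +1.1547 / +2.0000)
    (1,9) via y @ 0.6600  # hit
  → r_3 = 0.6600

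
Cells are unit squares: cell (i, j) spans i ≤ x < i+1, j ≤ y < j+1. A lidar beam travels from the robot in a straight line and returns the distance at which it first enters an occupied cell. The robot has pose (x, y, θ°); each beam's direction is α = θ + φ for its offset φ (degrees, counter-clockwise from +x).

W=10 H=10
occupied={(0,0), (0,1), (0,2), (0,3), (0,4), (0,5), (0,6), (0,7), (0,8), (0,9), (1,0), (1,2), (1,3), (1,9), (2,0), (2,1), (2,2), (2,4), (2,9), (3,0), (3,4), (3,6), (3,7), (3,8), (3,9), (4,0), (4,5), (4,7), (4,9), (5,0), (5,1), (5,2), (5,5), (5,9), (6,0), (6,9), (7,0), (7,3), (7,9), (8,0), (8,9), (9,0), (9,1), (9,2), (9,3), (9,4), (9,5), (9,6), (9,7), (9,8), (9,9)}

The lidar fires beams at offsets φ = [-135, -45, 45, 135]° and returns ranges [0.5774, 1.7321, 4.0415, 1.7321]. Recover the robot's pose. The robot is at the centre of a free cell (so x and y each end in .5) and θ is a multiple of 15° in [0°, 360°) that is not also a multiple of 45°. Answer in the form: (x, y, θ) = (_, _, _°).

(x, y, θ) = (5.5, 7.5, 285°)

Enumerate (i+0.5, j+0.5, θ) over the 49 free cells and 16 admissible headings. For each, cast all 4 beams and compare to the given ranges.
  (1.5, 1.5, 195°): beam 2 = 0.5774 ≠ 1.7321 ✗
  (8.5, 3.5, 240°): beam 1 = 5.6940 ≠ 0.5774 ✗
  (7.5, 6.5, 120°): beam 1 = 1.5529 ≠ 0.5774 ✗
  (6.5, 7.5, 150°): beam 1 = 2.5882 ≠ 0.5774 ✗
  …
  (5.5, 7.5, 285°): r_1=0.5774, r_2=1.7321, r_3=4.0415, r_4=1.7321 — all match ✓
Only this pose fits every beam.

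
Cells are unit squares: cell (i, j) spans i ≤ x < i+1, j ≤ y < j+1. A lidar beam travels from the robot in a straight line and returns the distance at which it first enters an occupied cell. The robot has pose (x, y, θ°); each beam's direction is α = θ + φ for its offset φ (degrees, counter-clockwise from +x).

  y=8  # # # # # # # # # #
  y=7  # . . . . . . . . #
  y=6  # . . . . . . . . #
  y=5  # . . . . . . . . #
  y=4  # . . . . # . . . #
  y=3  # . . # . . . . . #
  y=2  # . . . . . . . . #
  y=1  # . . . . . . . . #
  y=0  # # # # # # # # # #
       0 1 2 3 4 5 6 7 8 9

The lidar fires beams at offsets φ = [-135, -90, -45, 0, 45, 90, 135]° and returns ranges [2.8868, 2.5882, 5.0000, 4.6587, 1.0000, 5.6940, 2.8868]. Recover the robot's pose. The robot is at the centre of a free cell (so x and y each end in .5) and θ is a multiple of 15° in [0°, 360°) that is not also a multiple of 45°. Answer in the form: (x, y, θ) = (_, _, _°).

Enumerate (i+0.5, j+0.5, θ) over the 54 free cells and 16 admissible headings. For each, cast all 7 beams and compare to the given ranges.
  (4.5, 1.5, 300°): beam 1 = 3.6235 ≠ 2.8868 ✗
  (4.5, 2.5, 75°): beam 1 = 1.7321 ≠ 2.8868 ✗
  (3.5, 2.5, 30°): beam 1 = 1.5529 ≠ 2.8868 ✗
  (7.5, 6.5, 255°): beam 1 = 1.7321 ≠ 2.8868 ✗
  …
  (6.5, 3.5, 105°): r_1=2.8868, r_2=2.5882, r_3=5.0000, r_4=4.6587, r_5=1.0000, r_6=5.6940, r_7=2.8868 — all match ✓
No second candidate reproduces the full scan.

(x, y, θ) = (6.5, 3.5, 105°)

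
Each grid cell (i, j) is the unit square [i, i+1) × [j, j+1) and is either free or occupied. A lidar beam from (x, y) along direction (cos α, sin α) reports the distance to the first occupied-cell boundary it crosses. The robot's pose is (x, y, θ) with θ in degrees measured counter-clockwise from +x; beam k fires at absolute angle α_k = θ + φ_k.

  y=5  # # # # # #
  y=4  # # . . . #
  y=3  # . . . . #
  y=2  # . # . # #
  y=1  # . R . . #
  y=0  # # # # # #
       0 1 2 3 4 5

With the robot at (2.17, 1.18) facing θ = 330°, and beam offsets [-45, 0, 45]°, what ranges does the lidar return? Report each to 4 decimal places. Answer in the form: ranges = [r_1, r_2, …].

ranges = [0.1863, 0.3600, 2.9298]

beam 1: φ=-45°, α=285°
  cosα=0.2588 sinα=-0.9659 | (2,1) | tMaxX 3.2069 tMaxY 0.1863 | tΔX 3.8637 tΔY 1.0353
    t=0.1863 [y] (2,0) — stop
  → r_1 = 0.1863
beam 2: φ=0°, α=330°
  cosα=0.8660 sinα=-0.5000 | (2,1) | tMaxX 0.9584 tMaxY 0.3600 | tΔX 1.1547 tΔY 2.0000
    t=0.3600 [y] (2,0) — stop
  → r_2 = 0.3600
beam 3: φ=45°, α=15°
  cosα=0.9659 sinα=0.2588 | (2,1) | tMaxX 0.8593 tMaxY 3.1682 | tΔX 1.0353 tΔY 3.8637
    t=0.8593 [x] (3,1)
    t=1.8946 [x] (4,1)
    t=2.9298 [x] (5,1) — stop
  → r_3 = 2.9298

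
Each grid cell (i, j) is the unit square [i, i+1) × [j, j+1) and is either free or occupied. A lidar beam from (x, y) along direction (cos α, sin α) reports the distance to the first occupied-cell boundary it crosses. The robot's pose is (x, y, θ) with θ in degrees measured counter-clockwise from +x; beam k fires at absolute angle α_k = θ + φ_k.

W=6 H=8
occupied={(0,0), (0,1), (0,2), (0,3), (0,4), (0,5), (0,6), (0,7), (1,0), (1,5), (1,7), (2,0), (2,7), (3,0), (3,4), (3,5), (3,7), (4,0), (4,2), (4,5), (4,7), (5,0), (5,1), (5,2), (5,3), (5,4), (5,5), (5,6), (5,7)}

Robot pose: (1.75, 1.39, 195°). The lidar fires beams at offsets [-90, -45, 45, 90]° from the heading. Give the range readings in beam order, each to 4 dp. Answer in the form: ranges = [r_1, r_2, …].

ranges = [2.8978, 0.8660, 0.4503, 0.4038]

beam 1: φ=-90°, α=105°
  direction (-0.2588, 0.9659); cell (1,1); t to first gridline: x 2.8978, y 0.6315 (then +3.8637 / +1.0353)
    (1,2) via y @ 0.6315
    (1,3) via y @ 1.6668
    (1,4) via y @ 2.7021
    (0,4) via x @ 2.8978  # hit
  → r_1 = 2.8978
beam 2: φ=-45°, α=150°
  direction (-0.8660, 0.5000); cell (1,1); t to first gridline: x 0.8660, y 1.2200 (then +1.1547 / +2.0000)
    (0,1) via x @ 0.8660  # hit
  → r_2 = 0.8660
beam 3: φ=45°, α=240°
  direction (-0.5000, -0.8660); cell (1,1); t to first gridline: x 1.5000, y 0.4503 (then +2.0000 / +1.1547)
    (1,0) via y @ 0.4503  # hit
  → r_3 = 0.4503
beam 4: φ=90°, α=285°
  direction (0.2588, -0.9659); cell (1,1); t to first gridline: x 0.9659, y 0.4038 (then +3.8637 / +1.0353)
    (1,0) via y @ 0.4038  # hit
  → r_4 = 0.4038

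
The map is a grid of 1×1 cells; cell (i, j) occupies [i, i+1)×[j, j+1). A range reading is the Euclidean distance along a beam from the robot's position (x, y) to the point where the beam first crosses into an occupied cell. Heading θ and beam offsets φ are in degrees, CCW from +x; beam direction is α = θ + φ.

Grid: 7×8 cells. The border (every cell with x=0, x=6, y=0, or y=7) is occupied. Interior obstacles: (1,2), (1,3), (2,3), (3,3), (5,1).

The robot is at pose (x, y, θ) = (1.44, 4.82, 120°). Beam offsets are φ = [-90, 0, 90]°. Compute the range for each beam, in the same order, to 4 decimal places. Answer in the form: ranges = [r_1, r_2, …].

ranges = [4.3600, 0.8800, 0.5081]

beam 1: φ=-90°, α=30°
  dir = (cos 30°, sin 30°) = (0.8660, 0.5000); from cell (1,4)
  next x-line at t=0.6466, next y-line at t=0.3600; Δt_x=1.1547, Δt_y=2.0000
    y: enter (1,5) at t=0.3600
    x: enter (2,5) at t=0.6466
    x: enter (3,5) at t=1.8013
    y: enter (3,6) at t=2.3600
    x: enter (4,6) at t=2.9560
    x: enter (5,6) at t=4.1107
    y: enter (5,7) at t=4.3600 ← occupied
  → r_1 = 4.3600
beam 2: φ=0°, α=120°
  dir = (cos 120°, sin 120°) = (-0.5000, 0.8660); from cell (1,4)
  next x-line at t=0.8800, next y-line at t=0.2078; Δt_x=2.0000, Δt_y=1.1547
    y: enter (1,5) at t=0.2078
    x: enter (0,5) at t=0.8800 ← occupied
  → r_2 = 0.8800
beam 3: φ=90°, α=210°
  dir = (cos 210°, sin 210°) = (-0.8660, -0.5000); from cell (1,4)
  next x-line at t=0.5081, next y-line at t=1.6400; Δt_x=1.1547, Δt_y=2.0000
    x: enter (0,4) at t=0.5081 ← occupied
  → r_3 = 0.5081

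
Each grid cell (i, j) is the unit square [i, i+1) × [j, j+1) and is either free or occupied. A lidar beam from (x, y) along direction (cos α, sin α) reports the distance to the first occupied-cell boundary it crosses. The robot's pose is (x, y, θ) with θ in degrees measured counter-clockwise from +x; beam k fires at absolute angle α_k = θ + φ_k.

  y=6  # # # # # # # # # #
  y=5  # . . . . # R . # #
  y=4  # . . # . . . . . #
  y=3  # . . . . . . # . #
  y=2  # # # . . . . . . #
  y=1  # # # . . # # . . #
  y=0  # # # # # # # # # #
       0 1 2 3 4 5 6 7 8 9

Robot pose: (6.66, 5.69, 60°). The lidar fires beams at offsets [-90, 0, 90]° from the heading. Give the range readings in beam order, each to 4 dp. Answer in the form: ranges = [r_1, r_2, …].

ranges = [2.7020, 0.3580, 0.6200]

beam 1: φ=-90°, α=330°
  d=(0.8660,-0.5000)  start (6,5)  tX=0.3926 tY=1.3800  stride 1/|dx|=1.1547 1/|dy|=2.0000
    cross x-line → (7,5), t=0.3926
    cross y-line → (7,4), t=1.3800
    cross x-line → (8,4), t=1.5473
    cross x-line → (9,4), t=2.7020 (wall)
  → r_1 = 2.7020
beam 2: φ=0°, α=60°
  d=(0.5000,0.8660)  start (6,5)  tX=0.6800 tY=0.3580  stride 1/|dx|=2.0000 1/|dy|=1.1547
    cross y-line → (6,6), t=0.3580 (wall)
  → r_2 = 0.3580
beam 3: φ=90°, α=150°
  d=(-0.8660,0.5000)  start (6,5)  tX=0.7621 tY=0.6200  stride 1/|dx|=1.1547 1/|dy|=2.0000
    cross y-line → (6,6), t=0.6200 (wall)
  → r_3 = 0.6200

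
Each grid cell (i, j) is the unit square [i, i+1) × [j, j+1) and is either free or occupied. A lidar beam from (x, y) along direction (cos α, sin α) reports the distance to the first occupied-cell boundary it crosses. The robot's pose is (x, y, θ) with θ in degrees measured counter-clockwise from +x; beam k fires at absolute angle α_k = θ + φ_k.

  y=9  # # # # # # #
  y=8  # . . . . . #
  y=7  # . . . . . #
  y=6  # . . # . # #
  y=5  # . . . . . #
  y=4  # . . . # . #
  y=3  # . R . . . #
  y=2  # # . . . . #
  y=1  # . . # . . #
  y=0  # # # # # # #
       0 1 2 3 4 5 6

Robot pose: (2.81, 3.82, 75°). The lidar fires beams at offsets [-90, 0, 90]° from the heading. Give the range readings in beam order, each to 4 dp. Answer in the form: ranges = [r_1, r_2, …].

ranges = [3.3025, 2.2569, 1.8738]

beam 1: φ=-90°, α=345°
  dir = (cos 345°, sin 345°) = (0.9659, -0.2588); from cell (2,3)
  next x-line at t=0.1967, next y-line at t=3.1682; Δt_x=1.0353, Δt_y=3.8637
    x: enter (3,3) at t=0.1967
    x: enter (4,3) at t=1.2320
    x: enter (5,3) at t=2.2673
    y: enter (5,2) at t=3.1682
    x: enter (6,2) at t=3.3025 ← occupied
  → r_1 = 3.3025
beam 2: φ=0°, α=75°
  dir = (cos 75°, sin 75°) = (0.2588, 0.9659); from cell (2,3)
  next x-line at t=0.7341, next y-line at t=0.1863; Δt_x=3.8637, Δt_y=1.0353
    y: enter (2,4) at t=0.1863
    x: enter (3,4) at t=0.7341
    y: enter (3,5) at t=1.2216
    y: enter (3,6) at t=2.2569 ← occupied
  → r_2 = 2.2569
beam 3: φ=90°, α=165°
  dir = (cos 165°, sin 165°) = (-0.9659, 0.2588); from cell (2,3)
  next x-line at t=0.8386, next y-line at t=0.6955; Δt_x=1.0353, Δt_y=3.8637
    y: enter (2,4) at t=0.6955
    x: enter (1,4) at t=0.8386
    x: enter (0,4) at t=1.8738 ← occupied
  → r_3 = 1.8738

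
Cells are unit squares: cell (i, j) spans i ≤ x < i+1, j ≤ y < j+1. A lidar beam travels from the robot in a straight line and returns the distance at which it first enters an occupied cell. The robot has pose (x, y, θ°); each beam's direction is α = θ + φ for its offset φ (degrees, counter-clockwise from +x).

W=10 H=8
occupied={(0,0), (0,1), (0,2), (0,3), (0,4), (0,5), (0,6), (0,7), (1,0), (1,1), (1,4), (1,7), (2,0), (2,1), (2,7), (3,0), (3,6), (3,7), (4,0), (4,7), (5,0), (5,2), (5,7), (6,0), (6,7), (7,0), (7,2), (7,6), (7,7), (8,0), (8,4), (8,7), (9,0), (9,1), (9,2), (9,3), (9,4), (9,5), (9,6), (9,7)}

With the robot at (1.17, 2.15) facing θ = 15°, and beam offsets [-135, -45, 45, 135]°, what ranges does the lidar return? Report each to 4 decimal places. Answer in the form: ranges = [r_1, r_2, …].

ranges = [0.1732, 0.3000, 4.4456, 0.1963]

beam 1: φ=-135°, α=240°
  direction (-0.5000, -0.8660); cell (1,2); t to first gridline: x 0.3400, y 0.1732 (then +2.0000 / +1.1547)
    (1,1) via y @ 0.1732  # hit
  → r_1 = 0.1732
beam 2: φ=-45°, α=330°
  direction (0.8660, -0.5000); cell (1,2); t to first gridline: x 0.9584, y 0.3000 (then +1.1547 / +2.0000)
    (1,1) via y @ 0.3000  # hit
  → r_2 = 0.3000
beam 3: φ=45°, α=60°
  direction (0.5000, 0.8660); cell (1,2); t to first gridline: x 1.6600, y 0.9815 (then +2.0000 / +1.1547)
    (1,3) via y @ 0.9815
    (2,3) via x @ 1.6600
    (2,4) via y @ 2.1362
    (2,5) via y @ 3.2909
    (3,5) via x @ 3.6600
    (3,6) via y @ 4.4456  # hit
  → r_3 = 4.4456
beam 4: φ=135°, α=150°
  direction (-0.8660, 0.5000); cell (1,2); t to first gridline: x 0.1963, y 1.7000 (then +1.1547 / +2.0000)
    (0,2) via x @ 0.1963  # hit
  → r_4 = 0.1963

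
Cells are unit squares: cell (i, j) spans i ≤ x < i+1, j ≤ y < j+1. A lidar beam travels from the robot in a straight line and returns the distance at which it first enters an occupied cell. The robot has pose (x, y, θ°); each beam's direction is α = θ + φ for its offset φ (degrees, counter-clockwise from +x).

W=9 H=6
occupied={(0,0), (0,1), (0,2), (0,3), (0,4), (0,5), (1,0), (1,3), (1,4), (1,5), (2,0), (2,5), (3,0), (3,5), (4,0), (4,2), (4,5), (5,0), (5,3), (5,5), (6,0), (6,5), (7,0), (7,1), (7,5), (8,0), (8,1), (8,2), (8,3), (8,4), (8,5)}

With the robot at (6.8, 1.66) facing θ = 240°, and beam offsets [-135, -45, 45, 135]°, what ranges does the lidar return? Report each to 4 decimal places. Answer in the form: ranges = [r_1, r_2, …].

ranges = [3.4578, 2.5500, 0.6833, 0.2071]

beam 1: φ=-135°, α=105°
  d=(-0.2588,0.9659)  start (6,1)  tX=3.0910 tY=0.3520  stride 1/|dx|=3.8637 1/|dy|=1.0353
    cross y-line → (6,2), t=0.3520
    cross y-line → (6,3), t=1.3873
    cross y-line → (6,4), t=2.4225
    cross x-line → (5,4), t=3.0910
    cross y-line → (5,5), t=3.4578 (wall)
  → r_1 = 3.4578
beam 2: φ=-45°, α=195°
  d=(-0.9659,-0.2588)  start (6,1)  tX=0.8282 tY=2.5500  stride 1/|dx|=1.0353 1/|dy|=3.8637
    cross x-line → (5,1), t=0.8282
    cross x-line → (4,1), t=1.8635
    cross y-line → (4,0), t=2.5500 (wall)
  → r_2 = 2.5500
beam 3: φ=45°, α=285°
  d=(0.2588,-0.9659)  start (6,1)  tX=0.7727 tY=0.6833  stride 1/|dx|=3.8637 1/|dy|=1.0353
    cross y-line → (6,0), t=0.6833 (wall)
  → r_3 = 0.6833
beam 4: φ=135°, α=15°
  d=(0.9659,0.2588)  start (6,1)  tX=0.2071 tY=1.3137  stride 1/|dx|=1.0353 1/|dy|=3.8637
    cross x-line → (7,1), t=0.2071 (wall)
  → r_4 = 0.2071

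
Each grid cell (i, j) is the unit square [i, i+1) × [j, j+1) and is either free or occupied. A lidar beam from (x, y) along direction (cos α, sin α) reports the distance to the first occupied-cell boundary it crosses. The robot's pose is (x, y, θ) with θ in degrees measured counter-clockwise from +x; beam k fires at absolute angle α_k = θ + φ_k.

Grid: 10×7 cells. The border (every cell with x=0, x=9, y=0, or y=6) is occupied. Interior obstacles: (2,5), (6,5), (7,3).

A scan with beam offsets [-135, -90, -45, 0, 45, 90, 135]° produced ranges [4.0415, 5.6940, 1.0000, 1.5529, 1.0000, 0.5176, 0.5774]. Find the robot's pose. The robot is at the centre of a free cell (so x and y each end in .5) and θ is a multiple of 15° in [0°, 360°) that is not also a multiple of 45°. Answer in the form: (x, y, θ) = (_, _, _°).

Candidates: 37 free-cell centres × 16 headings = 592 poses. Raycast each; keep the one whose scan matches to 4 dp.
  (5.5, 4.5, 105°): beam 1 = 1.7321 ≠ 4.0415 ✗
  (7.5, 2.5, 30°): beam 1 = 1.5529 ≠ 4.0415 ✗
  (8.5, 5.5, 150°): beam 1 = 0.5176 ≠ 4.0415 ✗
  (7.5, 5.5, 195°): beam 1 = 0.5774 ≠ 4.0415 ✗
  …
  (1.5, 4.5, 75°): r_1=4.0415, r_2=5.6940, r_3=1.0000, r_4=1.5529, r_5=1.0000, r_6=0.5176, r_7=0.5774 — all match ✓
Unique over the lattice → pose = (1.5, 4.5, 75°).

(x, y, θ) = (1.5, 4.5, 75°)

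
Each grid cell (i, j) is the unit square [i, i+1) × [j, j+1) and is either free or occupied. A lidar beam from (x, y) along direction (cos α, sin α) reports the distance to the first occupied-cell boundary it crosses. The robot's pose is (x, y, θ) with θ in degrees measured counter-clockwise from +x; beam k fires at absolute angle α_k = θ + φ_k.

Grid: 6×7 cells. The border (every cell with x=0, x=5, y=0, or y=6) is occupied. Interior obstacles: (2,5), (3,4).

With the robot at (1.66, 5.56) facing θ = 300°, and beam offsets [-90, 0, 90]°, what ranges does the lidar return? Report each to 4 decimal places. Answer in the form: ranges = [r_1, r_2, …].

ranges = [0.7621, 5.2654, 0.3926]

beam 1: φ=-90°, α=210°
  d=(-0.8660,-0.5000)  start (1,5)  tX=0.7621 tY=1.1200  stride 1/|dx|=1.1547 1/|dy|=2.0000
    cross x-line → (0,5), t=0.7621 (wall)
  → r_1 = 0.7621
beam 2: φ=0°, α=300°
  d=(0.5000,-0.8660)  start (1,5)  tX=0.6800 tY=0.6466  stride 1/|dx|=2.0000 1/|dy|=1.1547
    cross y-line → (1,4), t=0.6466
    cross x-line → (2,4), t=0.6800
    cross y-line → (2,3), t=1.8013
    cross x-line → (3,3), t=2.6800
    cross y-line → (3,2), t=2.9560
    cross y-line → (3,1), t=4.1107
    cross x-line → (4,1), t=4.6800
    cross y-line → (4,0), t=5.2654 (wall)
  → r_2 = 5.2654
beam 3: φ=90°, α=30°
  d=(0.8660,0.5000)  start (1,5)  tX=0.3926 tY=0.8800  stride 1/|dx|=1.1547 1/|dy|=2.0000
    cross x-line → (2,5), t=0.3926 (wall)
  → r_3 = 0.3926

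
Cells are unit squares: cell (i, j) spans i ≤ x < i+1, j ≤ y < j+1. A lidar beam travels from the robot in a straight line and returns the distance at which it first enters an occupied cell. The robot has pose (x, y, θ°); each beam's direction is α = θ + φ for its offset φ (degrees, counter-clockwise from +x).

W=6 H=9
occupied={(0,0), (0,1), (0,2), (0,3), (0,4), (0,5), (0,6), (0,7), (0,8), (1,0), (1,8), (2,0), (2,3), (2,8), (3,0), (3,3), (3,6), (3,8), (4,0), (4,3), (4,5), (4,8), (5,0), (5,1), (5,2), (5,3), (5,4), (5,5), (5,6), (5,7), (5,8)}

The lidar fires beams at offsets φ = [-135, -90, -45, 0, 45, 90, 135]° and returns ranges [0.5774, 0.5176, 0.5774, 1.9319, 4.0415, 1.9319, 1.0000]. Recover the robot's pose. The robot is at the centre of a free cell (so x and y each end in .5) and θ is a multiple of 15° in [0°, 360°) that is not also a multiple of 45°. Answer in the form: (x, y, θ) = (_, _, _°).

Candidates: 23 free-cell centres × 16 headings = 368 poses. Raycast each; keep the one whose scan matches to 4 dp.
  (2.5, 5.5, 60°): beam 1 = 1.5529 ≠ 0.5774 ✗
  (1.5, 4.5, 285°): beam 3 = 1.0000 ≠ 0.5774 ✗
  (1.5, 4.5, 255°): beam 1 = 1.0000 ≠ 0.5774 ✗
  (3.5, 4.5, 60°): beam 1 = 0.5176 ≠ 0.5774 ✗
  …
  (1.5, 7.5, 255°): r_1=0.5774, r_2=0.5176, r_3=0.5774, r_4=1.9319, r_5=4.0415, r_6=1.9319, r_7=1.0000 — all match ✓
No second candidate reproduces the full scan.

(x, y, θ) = (1.5, 7.5, 255°)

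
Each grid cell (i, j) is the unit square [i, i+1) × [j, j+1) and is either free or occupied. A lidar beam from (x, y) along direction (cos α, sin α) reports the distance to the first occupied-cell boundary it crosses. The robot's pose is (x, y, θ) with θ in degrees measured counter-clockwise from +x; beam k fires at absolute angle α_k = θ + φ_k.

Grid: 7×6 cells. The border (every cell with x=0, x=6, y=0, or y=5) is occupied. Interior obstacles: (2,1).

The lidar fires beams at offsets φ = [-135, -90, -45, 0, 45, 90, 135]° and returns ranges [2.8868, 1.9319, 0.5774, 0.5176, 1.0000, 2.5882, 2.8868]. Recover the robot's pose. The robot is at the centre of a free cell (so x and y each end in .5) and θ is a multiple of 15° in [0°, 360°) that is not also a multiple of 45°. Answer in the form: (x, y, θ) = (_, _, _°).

Enumerate (i+0.5, j+0.5, θ) over the 19 free cells and 16 admissible headings. For each, cast all 7 beams and compare to the given ranges.
  (4.5, 3.5, 150°): beam 1 = 1.5529 ≠ 2.8868 ✗
  (4.5, 4.5, 150°): beam 1 = 1.5529 ≠ 2.8868 ✗
  (3.5, 1.5, 15°): beam 1 = 0.5774 ≠ 2.8868 ✗
  (3.5, 3.5, 15°): beam 1 = 1.7321 ≠ 2.8868 ✗
  (2.5, 2.5, 60°): beam 1 = 0.5176 ≠ 2.8868 ✗
  …
  (3.5, 4.5, 105°): r_1=2.8868, r_2=1.9319, r_3=0.5774, r_4=0.5176, r_5=1.0000, r_6=2.5882, r_7=2.8868 — all match ✓
Only this pose fits every beam.

(x, y, θ) = (3.5, 4.5, 105°)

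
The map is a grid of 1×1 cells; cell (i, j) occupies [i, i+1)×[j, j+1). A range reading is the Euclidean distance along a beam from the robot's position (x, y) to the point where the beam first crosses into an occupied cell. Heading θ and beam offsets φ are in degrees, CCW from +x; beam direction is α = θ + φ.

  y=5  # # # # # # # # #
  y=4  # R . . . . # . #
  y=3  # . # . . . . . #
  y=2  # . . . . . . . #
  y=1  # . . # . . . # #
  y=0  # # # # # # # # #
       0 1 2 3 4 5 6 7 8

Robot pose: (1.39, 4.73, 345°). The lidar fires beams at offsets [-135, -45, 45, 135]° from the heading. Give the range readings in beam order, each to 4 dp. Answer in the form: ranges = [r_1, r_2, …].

ranges = [0.4503, 1.2200, 0.5400, 0.3118]

beam 1: φ=-135°, α=210°
  direction (-0.8660, -0.5000); cell (1,4); t to first gridline: x 0.4503, y 1.4600 (then +1.1547 / +2.0000)
    (0,4) via x @ 0.4503  # hit
  → r_1 = 0.4503
beam 2: φ=-45°, α=300°
  direction (0.5000, -0.8660); cell (1,4); t to first gridline: x 1.2200, y 0.8429 (then +2.0000 / +1.1547)
    (1,3) via y @ 0.8429
    (2,3) via x @ 1.2200  # hit
  → r_2 = 1.2200
beam 3: φ=45°, α=30°
  direction (0.8660, 0.5000); cell (1,4); t to first gridline: x 0.7044, y 0.5400 (then +1.1547 / +2.0000)
    (1,5) via y @ 0.5400  # hit
  → r_3 = 0.5400
beam 4: φ=135°, α=120°
  direction (-0.5000, 0.8660); cell (1,4); t to first gridline: x 0.7800, y 0.3118 (then +2.0000 / +1.1547)
    (1,5) via y @ 0.3118  # hit
  → r_4 = 0.3118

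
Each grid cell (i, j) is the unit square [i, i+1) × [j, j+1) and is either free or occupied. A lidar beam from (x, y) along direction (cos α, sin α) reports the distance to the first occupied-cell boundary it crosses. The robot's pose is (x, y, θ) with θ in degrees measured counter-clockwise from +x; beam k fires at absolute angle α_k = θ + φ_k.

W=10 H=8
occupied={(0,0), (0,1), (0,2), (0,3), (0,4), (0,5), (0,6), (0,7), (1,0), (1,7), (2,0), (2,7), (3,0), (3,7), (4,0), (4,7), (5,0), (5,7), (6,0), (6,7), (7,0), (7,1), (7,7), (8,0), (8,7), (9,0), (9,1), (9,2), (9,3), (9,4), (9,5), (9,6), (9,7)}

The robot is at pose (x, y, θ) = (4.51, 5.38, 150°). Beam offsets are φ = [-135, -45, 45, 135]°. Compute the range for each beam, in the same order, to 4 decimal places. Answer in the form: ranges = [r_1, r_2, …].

beam 1: φ=-135°, α=15°
  d=(0.9659,0.2588)  start (4,5)  tX=0.5073 tY=2.3955  stride 1/|dx|=1.0353 1/|dy|=3.8637
    cross x-line → (5,5), t=0.5073
    cross x-line → (6,5), t=1.5426
    cross y-line → (6,6), t=2.3955
    cross x-line → (7,6), t=2.5778
    cross x-line → (8,6), t=3.6131
    cross x-line → (9,6), t=4.6484 (wall)
  → r_1 = 4.6484
beam 2: φ=-45°, α=105°
  d=(-0.2588,0.9659)  start (4,5)  tX=1.9705 tY=0.6419  stride 1/|dx|=3.8637 1/|dy|=1.0353
    cross y-line → (4,6), t=0.6419
    cross y-line → (4,7), t=1.6771 (wall)
  → r_2 = 1.6771
beam 3: φ=45°, α=195°
  d=(-0.9659,-0.2588)  start (4,5)  tX=0.5280 tY=1.4682  stride 1/|dx|=1.0353 1/|dy|=3.8637
    cross x-line → (3,5), t=0.5280
    cross y-line → (3,4), t=1.4682
    cross x-line → (2,4), t=1.5633
    cross x-line → (1,4), t=2.5985
    cross x-line → (0,4), t=3.6338 (wall)
  → r_3 = 3.6338
beam 4: φ=135°, α=285°
  d=(0.2588,-0.9659)  start (4,5)  tX=1.8932 tY=0.3934  stride 1/|dx|=3.8637 1/|dy|=1.0353
    cross y-line → (4,4), t=0.3934
    cross y-line → (4,3), t=1.4287
    cross x-line → (5,3), t=1.8932
    cross y-line → (5,2), t=2.4640
    cross y-line → (5,1), t=3.4992
    cross y-line → (5,0), t=4.5345 (wall)
  → r_4 = 4.5345

ranges = [4.6484, 1.6771, 3.6338, 4.5345]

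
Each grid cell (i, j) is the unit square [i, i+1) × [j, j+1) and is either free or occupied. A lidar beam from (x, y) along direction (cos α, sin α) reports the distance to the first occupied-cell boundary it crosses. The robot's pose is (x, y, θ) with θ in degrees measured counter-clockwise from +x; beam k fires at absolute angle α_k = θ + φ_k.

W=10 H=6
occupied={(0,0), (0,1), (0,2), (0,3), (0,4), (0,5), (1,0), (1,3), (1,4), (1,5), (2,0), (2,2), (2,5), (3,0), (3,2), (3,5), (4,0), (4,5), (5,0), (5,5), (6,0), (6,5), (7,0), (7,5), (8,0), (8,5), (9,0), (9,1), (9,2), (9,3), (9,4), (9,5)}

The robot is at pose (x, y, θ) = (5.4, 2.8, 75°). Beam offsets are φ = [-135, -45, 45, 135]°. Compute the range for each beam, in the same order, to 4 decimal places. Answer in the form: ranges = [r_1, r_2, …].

beam 1: φ=-135°, α=300°
  d=(0.5000,-0.8660)  start (5,2)  tX=1.2000 tY=0.9238  stride 1/|dx|=2.0000 1/|dy|=1.1547
    cross y-line → (5,1), t=0.9238
    cross x-line → (6,1), t=1.2000
    cross y-line → (6,0), t=2.0785 (wall)
  → r_1 = 2.0785
beam 2: φ=-45°, α=30°
  d=(0.8660,0.5000)  start (5,2)  tX=0.6928 tY=0.4000  stride 1/|dx|=1.1547 1/|dy|=2.0000
    cross y-line → (5,3), t=0.4000
    cross x-line → (6,3), t=0.6928
    cross x-line → (7,3), t=1.8475
    cross y-line → (7,4), t=2.4000
    cross x-line → (8,4), t=3.0022
    cross x-line → (9,4), t=4.1569 (wall)
  → r_2 = 4.1569
beam 3: φ=45°, α=120°
  d=(-0.5000,0.8660)  start (5,2)  tX=0.8000 tY=0.2309  stride 1/|dx|=2.0000 1/|dy|=1.1547
    cross y-line → (5,3), t=0.2309
    cross x-line → (4,3), t=0.8000
    cross y-line → (4,4), t=1.3856
    cross y-line → (4,5), t=2.5403 (wall)
  → r_3 = 2.5403
beam 4: φ=135°, α=210°
  d=(-0.8660,-0.5000)  start (5,2)  tX=0.4619 tY=1.6000  stride 1/|dx|=1.1547 1/|dy|=2.0000
    cross x-line → (4,2), t=0.4619
    cross y-line → (4,1), t=1.6000
    cross x-line → (3,1), t=1.6166
    cross x-line → (2,1), t=2.7713
    cross y-line → (2,0), t=3.6000 (wall)
  → r_4 = 3.6000

ranges = [2.0785, 4.1569, 2.5403, 3.6000]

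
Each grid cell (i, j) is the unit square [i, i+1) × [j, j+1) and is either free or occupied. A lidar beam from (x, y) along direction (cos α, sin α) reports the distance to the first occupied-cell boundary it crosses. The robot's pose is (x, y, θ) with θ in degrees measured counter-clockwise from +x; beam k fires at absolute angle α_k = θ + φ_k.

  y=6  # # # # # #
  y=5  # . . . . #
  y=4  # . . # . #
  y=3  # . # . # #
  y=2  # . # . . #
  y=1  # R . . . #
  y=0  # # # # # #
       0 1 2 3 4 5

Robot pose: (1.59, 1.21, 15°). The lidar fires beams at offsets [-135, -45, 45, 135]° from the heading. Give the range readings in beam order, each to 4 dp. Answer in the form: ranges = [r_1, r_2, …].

beam 1: φ=-135°, α=240°
  dir = (cos 240°, sin 240°) = (-0.5000, -0.8660); from cell (1,1)
  next x-line at t=1.1800, next y-line at t=0.2425; Δt_x=2.0000, Δt_y=1.1547
    y: enter (1,0) at t=0.2425 ← occupied
  → r_1 = 0.2425
beam 2: φ=-45°, α=330°
  dir = (cos 330°, sin 330°) = (0.8660, -0.5000); from cell (1,1)
  next x-line at t=0.4734, next y-line at t=0.4200; Δt_x=1.1547, Δt_y=2.0000
    y: enter (1,0) at t=0.4200 ← occupied
  → r_2 = 0.4200
beam 3: φ=45°, α=60°
  dir = (cos 60°, sin 60°) = (0.5000, 0.8660); from cell (1,1)
  next x-line at t=0.8200, next y-line at t=0.9122; Δt_x=2.0000, Δt_y=1.1547
    x: enter (2,1) at t=0.8200
    y: enter (2,2) at t=0.9122 ← occupied
  → r_3 = 0.9122
beam 4: φ=135°, α=150°
  dir = (cos 150°, sin 150°) = (-0.8660, 0.5000); from cell (1,1)
  next x-line at t=0.6813, next y-line at t=1.5800; Δt_x=1.1547, Δt_y=2.0000
    x: enter (0,1) at t=0.6813 ← occupied
  → r_4 = 0.6813

ranges = [0.2425, 0.4200, 0.9122, 0.6813]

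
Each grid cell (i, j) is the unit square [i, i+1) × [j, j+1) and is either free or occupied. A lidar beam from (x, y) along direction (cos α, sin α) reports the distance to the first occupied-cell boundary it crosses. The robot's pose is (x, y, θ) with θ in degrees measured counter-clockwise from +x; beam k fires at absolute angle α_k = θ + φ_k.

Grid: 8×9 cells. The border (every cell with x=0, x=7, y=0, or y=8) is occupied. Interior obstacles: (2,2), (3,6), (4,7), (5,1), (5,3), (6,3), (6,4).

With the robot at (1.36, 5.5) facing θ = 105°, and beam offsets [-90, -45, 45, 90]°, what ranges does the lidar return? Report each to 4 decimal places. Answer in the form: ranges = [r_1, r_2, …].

beam 1: φ=-90°, α=15°
  dir = (cos 15°, sin 15°) = (0.9659, 0.2588); from cell (1,5)
  next x-line at t=0.6626, next y-line at t=1.9319; Δt_x=1.0353, Δt_y=3.8637
    x: enter (2,5) at t=0.6626
    x: enter (3,5) at t=1.6979
    y: enter (3,6) at t=1.9319 ← occupied
  → r_1 = 1.9319
beam 2: φ=-45°, α=60°
  dir = (cos 60°, sin 60°) = (0.5000, 0.8660); from cell (1,5)
  next x-line at t=1.2800, next y-line at t=0.5774; Δt_x=2.0000, Δt_y=1.1547
    y: enter (1,6) at t=0.5774
    x: enter (2,6) at t=1.2800
    y: enter (2,7) at t=1.7321
    y: enter (2,8) at t=2.8868 ← occupied
  → r_2 = 2.8868
beam 3: φ=45°, α=150°
  dir = (cos 150°, sin 150°) = (-0.8660, 0.5000); from cell (1,5)
  next x-line at t=0.4157, next y-line at t=1.0000; Δt_x=1.1547, Δt_y=2.0000
    x: enter (0,5) at t=0.4157 ← occupied
  → r_3 = 0.4157
beam 4: φ=90°, α=195°
  dir = (cos 195°, sin 195°) = (-0.9659, -0.2588); from cell (1,5)
  next x-line at t=0.3727, next y-line at t=1.9319; Δt_x=1.0353, Δt_y=3.8637
    x: enter (0,5) at t=0.3727 ← occupied
  → r_4 = 0.3727

ranges = [1.9319, 2.8868, 0.4157, 0.3727]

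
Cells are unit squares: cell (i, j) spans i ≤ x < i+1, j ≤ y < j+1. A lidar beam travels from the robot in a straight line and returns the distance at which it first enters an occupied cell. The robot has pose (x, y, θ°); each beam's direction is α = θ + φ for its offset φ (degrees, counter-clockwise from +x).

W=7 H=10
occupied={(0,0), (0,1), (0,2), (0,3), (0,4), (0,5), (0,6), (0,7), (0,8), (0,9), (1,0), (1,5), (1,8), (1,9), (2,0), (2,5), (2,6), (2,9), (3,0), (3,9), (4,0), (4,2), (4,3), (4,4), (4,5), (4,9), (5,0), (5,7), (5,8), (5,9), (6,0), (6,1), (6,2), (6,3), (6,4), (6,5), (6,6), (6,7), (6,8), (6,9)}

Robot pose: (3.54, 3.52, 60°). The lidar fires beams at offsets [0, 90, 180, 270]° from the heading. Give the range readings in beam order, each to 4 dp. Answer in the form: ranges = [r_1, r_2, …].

ranges = [0.9200, 2.9329, 2.9098, 0.5312]

beam 1: φ=0°, α=60°
  dir = (cos 60°, sin 60°) = (0.5000, 0.8660); from cell (3,3)
  next x-line at t=0.9200, next y-line at t=0.5543; Δt_x=2.0000, Δt_y=1.1547
    y: enter (3,4) at t=0.5543
    x: enter (4,4) at t=0.9200 ← occupied
  → r_1 = 0.9200
beam 2: φ=90°, α=150°
  dir = (cos 150°, sin 150°) = (-0.8660, 0.5000); from cell (3,3)
  next x-line at t=0.6235, next y-line at t=0.9600; Δt_x=1.1547, Δt_y=2.0000
    x: enter (2,3) at t=0.6235
    y: enter (2,4) at t=0.9600
    x: enter (1,4) at t=1.7782
    x: enter (0,4) at t=2.9329 ← occupied
  → r_2 = 2.9329
beam 3: φ=180°, α=240°
  dir = (cos 240°, sin 240°) = (-0.5000, -0.8660); from cell (3,3)
  next x-line at t=1.0800, next y-line at t=0.6004; Δt_x=2.0000, Δt_y=1.1547
    y: enter (3,2) at t=0.6004
    x: enter (2,2) at t=1.0800
    y: enter (2,1) at t=1.7551
    y: enter (2,0) at t=2.9098 ← occupied
  → r_3 = 2.9098
beam 4: φ=270°, α=330°
  dir = (cos 330°, sin 330°) = (0.8660, -0.5000); from cell (3,3)
  next x-line at t=0.5312, next y-line at t=1.0400; Δt_x=1.1547, Δt_y=2.0000
    x: enter (4,3) at t=0.5312 ← occupied
  → r_4 = 0.5312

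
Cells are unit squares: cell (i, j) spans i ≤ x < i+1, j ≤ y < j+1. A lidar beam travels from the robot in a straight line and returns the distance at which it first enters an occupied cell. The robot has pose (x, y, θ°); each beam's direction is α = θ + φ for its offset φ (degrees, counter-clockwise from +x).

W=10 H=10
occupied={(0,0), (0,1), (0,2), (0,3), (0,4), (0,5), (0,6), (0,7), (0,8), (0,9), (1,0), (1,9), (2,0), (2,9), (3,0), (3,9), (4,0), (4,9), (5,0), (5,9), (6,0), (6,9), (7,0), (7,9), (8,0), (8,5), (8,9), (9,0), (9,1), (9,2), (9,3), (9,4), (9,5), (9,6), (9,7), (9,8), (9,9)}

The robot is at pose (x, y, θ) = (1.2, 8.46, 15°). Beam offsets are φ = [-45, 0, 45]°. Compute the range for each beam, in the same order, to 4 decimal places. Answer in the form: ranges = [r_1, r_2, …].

beam 1: φ=-45°, α=330°
  d=(0.8660,-0.5000)  start (1,8)  tX=0.9238 tY=0.9200  stride 1/|dx|=1.1547 1/|dy|=2.0000
    cross y-line → (1,7), t=0.9200
    cross x-line → (2,7), t=0.9238
    cross x-line → (3,7), t=2.0785
    cross y-line → (3,6), t=2.9200
    cross x-line → (4,6), t=3.2332
    cross x-line → (5,6), t=4.3879
    cross y-line → (5,5), t=4.9200
    cross x-line → (6,5), t=5.5426
    cross x-line → (7,5), t=6.6973
    cross y-line → (7,4), t=6.9200
    cross x-line → (8,4), t=7.8520
    cross y-line → (8,3), t=8.9200
    cross x-line → (9,3), t=9.0067 (wall)
  → r_1 = 9.0067
beam 2: φ=0°, α=15°
  d=(0.9659,0.2588)  start (1,8)  tX=0.8282 tY=2.0864  stride 1/|dx|=1.0353 1/|dy|=3.8637
    cross x-line → (2,8), t=0.8282
    cross x-line → (3,8), t=1.8635
    cross y-line → (3,9), t=2.0864 (wall)
  → r_2 = 2.0864
beam 3: φ=45°, α=60°
  d=(0.5000,0.8660)  start (1,8)  tX=1.6000 tY=0.6235  stride 1/|dx|=2.0000 1/|dy|=1.1547
    cross y-line → (1,9), t=0.6235 (wall)
  → r_3 = 0.6235

ranges = [9.0067, 2.0864, 0.6235]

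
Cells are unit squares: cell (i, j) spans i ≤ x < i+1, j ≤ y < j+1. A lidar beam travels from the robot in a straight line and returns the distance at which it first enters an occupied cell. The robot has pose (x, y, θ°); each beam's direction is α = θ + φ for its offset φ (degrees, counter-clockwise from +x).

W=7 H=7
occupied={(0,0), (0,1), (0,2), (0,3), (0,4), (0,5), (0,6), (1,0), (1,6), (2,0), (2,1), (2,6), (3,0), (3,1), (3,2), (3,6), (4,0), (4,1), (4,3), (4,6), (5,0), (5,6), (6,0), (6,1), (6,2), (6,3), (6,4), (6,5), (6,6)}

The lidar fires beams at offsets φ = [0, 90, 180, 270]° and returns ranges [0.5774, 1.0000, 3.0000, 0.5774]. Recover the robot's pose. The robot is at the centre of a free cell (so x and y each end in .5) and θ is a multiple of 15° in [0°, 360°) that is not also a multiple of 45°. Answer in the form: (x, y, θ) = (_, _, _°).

(x, y, θ) = (1.5, 5.5, 150°)

Candidates: 20 free-cell centres × 16 headings = 320 poses. Raycast each; keep the one whose scan matches to 4 dp.
  (4.5, 4.5, 75°): beam 1 = 1.5529 ≠ 0.5774 ✗
  (3.5, 5.5, 165°): beam 1 = 1.9319 ≠ 0.5774 ✗
  (4.5, 2.5, 300°): beam 2 = 1.7321 ≠ 1.0000 ✗
  …
  (1.5, 5.5, 150°): r_1=0.5774, r_2=1.0000, r_3=3.0000, r_4=0.5774 — all match ✓
Unique over the lattice → pose = (1.5, 5.5, 150°).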